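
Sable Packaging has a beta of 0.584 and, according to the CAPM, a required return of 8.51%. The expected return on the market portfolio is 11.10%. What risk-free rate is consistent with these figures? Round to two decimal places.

E(R) = R_f + β(E(R_m) − R_f) = R_f(1 − β) + β·E(R_m)
8.51% = R_f × (1 − 0.584) + 0.584 × 11.10%
8.51% = R_f × 0.416 + 6.48240%
R_f = (8.51% − 6.48240%) / 0.416 = 4.87%

4.87%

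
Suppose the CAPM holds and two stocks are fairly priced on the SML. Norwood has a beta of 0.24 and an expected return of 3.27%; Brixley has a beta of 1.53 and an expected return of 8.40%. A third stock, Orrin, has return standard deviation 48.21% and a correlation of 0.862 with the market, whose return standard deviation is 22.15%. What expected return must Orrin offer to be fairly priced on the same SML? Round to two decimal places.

9.78%

MRP = (8.40% − 3.27%) / (1.53 − 0.24) = 3.9767%
R_f = 3.27% − 0.24 × 3.9767% = 2.3156%
β_Orrin = ρ·σ_i/σ_m = 0.862 × 48.21 / 22.15 = 1.8762
E(R_Orrin) = R_f + β × MRP = 2.3156% + 1.8762 × 3.9767% = 9.78%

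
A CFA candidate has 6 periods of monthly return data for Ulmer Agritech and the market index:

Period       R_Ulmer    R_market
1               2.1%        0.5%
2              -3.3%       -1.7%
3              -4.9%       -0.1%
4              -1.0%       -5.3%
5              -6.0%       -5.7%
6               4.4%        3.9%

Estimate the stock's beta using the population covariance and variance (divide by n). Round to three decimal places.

Mean R_i = (2.1 − 3.3 − 4.9 − 1.0 − 6.0 + 4.4) / 6 = -1.4500%
Mean R_m = (0.5 − 1.7 − 0.1 − 5.3 − 5.7 + 3.9) / 6 = -1.4000%
Σ(R_i − R̄_i)(R_m − R̄_m) = 51.6300  ⇒  Cov = 51.6300 / 6 = 8.6050
Σ(R_m − R̄_m)² = 67.1800  ⇒  Var(R_m) = 67.1800 / 6 = 11.1967
β = Cov / Var(R_m) = 8.6050 / 11.1967 = 0.7685

0.769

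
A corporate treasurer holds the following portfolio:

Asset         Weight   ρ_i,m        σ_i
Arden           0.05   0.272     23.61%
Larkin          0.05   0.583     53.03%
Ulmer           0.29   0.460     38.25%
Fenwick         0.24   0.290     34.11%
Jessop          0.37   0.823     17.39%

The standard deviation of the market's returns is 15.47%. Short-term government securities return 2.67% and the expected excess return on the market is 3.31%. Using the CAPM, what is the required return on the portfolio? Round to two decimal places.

β_Arden = 0.272 × 23.61% / 15.47% = 0.4151
β_Larkin = 0.583 × 53.03% / 15.47% = 1.9985
β_Ulmer = 0.460 × 38.25% / 15.47% = 1.1374
β_Fenwick = 0.290 × 34.11% / 15.47% = 0.6394
β_Jessop = 0.823 × 17.39% / 15.47% = 0.9251
β_P = Σ w_i β_i = 0.05×0.4151 + 0.05×1.9985 + 0.29×1.1374 + 0.24×0.6394 + 0.37×0.9251 = 0.9463
E(R_P) = R_f + β_P × MRP = 2.67% + 0.9463 × 3.31% = 5.80%

5.80%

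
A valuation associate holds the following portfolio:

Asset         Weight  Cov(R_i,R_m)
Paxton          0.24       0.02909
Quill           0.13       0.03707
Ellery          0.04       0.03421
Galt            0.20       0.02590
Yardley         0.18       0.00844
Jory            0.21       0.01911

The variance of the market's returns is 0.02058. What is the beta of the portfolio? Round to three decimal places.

1.160

β_Paxton = 0.02909 / 0.02058 = 1.4135
β_Quill = 0.03707 / 0.02058 = 1.8013
β_Ellery = 0.03421 / 0.02058 = 1.6623
β_Galt = 0.02590 / 0.02058 = 1.2585
β_Yardley = 0.00844 / 0.02058 = 0.4101
β_Jory = 0.01911 / 0.02058 = 0.9286
β_P = Σ w_i β_i = 0.24×1.4135 + 0.13×1.8013 + 0.04×1.6623 + 0.20×1.2585 + 0.18×0.4101 + 0.21×0.9286 = 1.1604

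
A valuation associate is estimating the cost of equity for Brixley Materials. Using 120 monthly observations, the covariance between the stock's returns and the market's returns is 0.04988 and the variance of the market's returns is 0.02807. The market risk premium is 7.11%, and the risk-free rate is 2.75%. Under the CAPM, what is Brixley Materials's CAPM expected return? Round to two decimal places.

β = Cov(R_i, R_m) / Var(R_m) = 0.04988 / 0.02807 = 1.7770
E(R) = R_f + β × MRP = 2.75% + 1.7770 × 7.11% = 15.38%

15.38%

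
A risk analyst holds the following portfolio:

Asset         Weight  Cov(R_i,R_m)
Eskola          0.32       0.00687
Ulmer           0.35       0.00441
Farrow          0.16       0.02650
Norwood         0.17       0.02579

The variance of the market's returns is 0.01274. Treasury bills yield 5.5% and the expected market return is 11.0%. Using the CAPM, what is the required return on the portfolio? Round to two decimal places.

10.84%

β_Eskola = 0.00687 / 0.01274 = 0.5392
β_Ulmer = 0.00441 / 0.01274 = 0.3462
β_Farrow = 0.02650 / 0.01274 = 2.0801
β_Norwood = 0.02579 / 0.01274 = 2.0243
β_P = Σ w_i β_i = 0.32×0.5392 + 0.35×0.3462 + 0.16×2.0801 + 0.17×2.0243 = 0.9707
MRP = 11.0% − 5.5% = 5.50%
E(R_P) = R_f + β_P × MRP = 5.5% + 0.9707 × 5.5% = 10.84%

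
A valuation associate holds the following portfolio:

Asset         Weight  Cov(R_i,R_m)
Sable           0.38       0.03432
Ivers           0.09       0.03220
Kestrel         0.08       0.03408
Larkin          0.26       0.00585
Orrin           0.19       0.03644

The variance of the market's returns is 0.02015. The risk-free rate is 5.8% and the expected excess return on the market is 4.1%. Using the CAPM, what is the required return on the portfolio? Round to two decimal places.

β_Sable = 0.03432 / 0.02015 = 1.7032
β_Ivers = 0.03220 / 0.02015 = 1.5980
β_Kestrel = 0.03408 / 0.02015 = 1.6913
β_Larkin = 0.00585 / 0.02015 = 0.2903
β_Orrin = 0.03644 / 0.02015 = 1.8084
β_P = Σ w_i β_i = 0.38×1.7032 + 0.09×1.5980 + 0.08×1.6913 + 0.26×0.2903 + 0.19×1.8084 = 1.3454
E(R_P) = R_f + β_P × MRP = 5.8% + 1.3454 × 4.1% = 11.32%

11.32%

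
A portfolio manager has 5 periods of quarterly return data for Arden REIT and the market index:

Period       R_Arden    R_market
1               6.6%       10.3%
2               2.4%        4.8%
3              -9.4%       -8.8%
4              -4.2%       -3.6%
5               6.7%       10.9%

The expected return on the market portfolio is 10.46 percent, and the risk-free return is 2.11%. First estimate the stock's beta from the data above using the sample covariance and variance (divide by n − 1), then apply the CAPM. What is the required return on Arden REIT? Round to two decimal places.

Mean R_i = (6.6 + 2.4 − 9.4 − 4.2 + 6.7) / 5 = 0.4200%
Mean R_m = (10.3 + 4.8 − 8.8 − 3.6 + 10.9) / 5 = 2.7200%
Σ(R_i − R̄_i)(R_m − R̄_m) = 244.6580  ⇒  Cov = 244.6580 / 4 = 61.1645
Σ(R_m − R̄_m)² = 301.3480  ⇒  Var(R_m) = 301.3480 / 4 = 75.3370
β = Cov / Var(R_m) = 61.1645 / 75.3370 = 0.8119
MRP = 10.46% − 2.11% = 8.35%
E(R) = R_f + β × MRP = 2.11% + 0.8119 × 8.35% = 8.89%

8.89%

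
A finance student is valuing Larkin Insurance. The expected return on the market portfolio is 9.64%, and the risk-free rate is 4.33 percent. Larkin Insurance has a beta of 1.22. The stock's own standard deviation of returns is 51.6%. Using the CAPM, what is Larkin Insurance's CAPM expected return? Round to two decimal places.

10.81%

Market risk premium = E(R_m) − R_f = 9.64% − 4.33% = 5.31%
E(R) = R_f + β × MRP = 4.33% + 1.22 × 5.31% = 10.81%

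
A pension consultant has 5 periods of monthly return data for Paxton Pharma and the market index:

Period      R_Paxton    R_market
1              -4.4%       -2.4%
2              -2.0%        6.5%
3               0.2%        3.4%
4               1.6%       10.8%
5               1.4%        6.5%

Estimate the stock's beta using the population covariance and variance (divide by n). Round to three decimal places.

Mean R_i = (-4.4 − 2.0 + 0.2 + 1.6 + 1.4) / 5 = -0.6400%
Mean R_m = (-2.4 + 6.5 + 3.4 + 10.8 + 6.5) / 5 = 4.9600%
Σ(R_i − R̄_i)(R_m − R̄_m) = 40.4920  ⇒  Cov = 40.4920 / 5 = 8.0984
Σ(R_m − R̄_m)² = 95.4520  ⇒  Var(R_m) = 95.4520 / 5 = 19.0904
β = Cov / Var(R_m) = 8.0984 / 19.0904 = 0.4242

0.424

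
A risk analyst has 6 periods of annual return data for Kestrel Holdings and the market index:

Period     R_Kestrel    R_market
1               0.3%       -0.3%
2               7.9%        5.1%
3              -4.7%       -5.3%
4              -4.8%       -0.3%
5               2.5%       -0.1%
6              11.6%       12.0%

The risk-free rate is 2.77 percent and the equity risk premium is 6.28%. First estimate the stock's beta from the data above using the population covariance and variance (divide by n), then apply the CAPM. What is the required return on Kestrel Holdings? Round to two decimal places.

Mean R_i = (0.3 + 7.9 − 4.7 − 4.8 + 2.5 + 11.6) / 6 = 2.1333%
Mean R_m = (-0.3 + 5.1 − 5.3 − 0.3 − 0.1 + 12.0) / 6 = 1.8500%
Σ(R_i − R̄_i)(R_m − R̄_m) = 181.8200  ⇒  Cov = 181.8200 / 6 = 30.3033
Σ(R_m − R̄_m)² = 177.7550  ⇒  Var(R_m) = 177.7550 / 6 = 29.6258
β = Cov / Var(R_m) = 30.3033 / 29.6258 = 1.0229
E(R) = R_f + β × MRP = 2.77% + 1.0229 × 6.28% = 9.19%

9.19%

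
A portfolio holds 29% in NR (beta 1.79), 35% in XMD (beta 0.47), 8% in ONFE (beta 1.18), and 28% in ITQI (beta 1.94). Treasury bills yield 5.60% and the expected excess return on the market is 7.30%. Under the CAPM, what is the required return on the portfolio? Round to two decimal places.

β_P = Σ w_i β_i = 0.29×1.79 + 0.35×0.47 + 0.08×1.18 + 0.28×1.94 = 1.3212
E(R_P) = R_f + β_P × MRP = 5.60% + 1.3212 × 7.30% = 15.24%

15.24%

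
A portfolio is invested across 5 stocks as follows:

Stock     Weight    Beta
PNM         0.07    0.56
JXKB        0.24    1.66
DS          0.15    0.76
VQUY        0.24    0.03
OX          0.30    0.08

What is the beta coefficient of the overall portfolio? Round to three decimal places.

0.583

β_P = Σ w_i β_i = 0.07×0.56 + 0.24×1.66 + 0.15×0.76 + 0.24×0.03 + 0.30×0.08 = 0.5828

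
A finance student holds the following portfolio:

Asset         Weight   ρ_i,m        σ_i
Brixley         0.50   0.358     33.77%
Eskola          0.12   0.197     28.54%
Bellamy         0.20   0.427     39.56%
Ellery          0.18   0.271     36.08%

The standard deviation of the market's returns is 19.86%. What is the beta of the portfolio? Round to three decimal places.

0.597

β_Brixley = 0.358 × 33.77% / 19.86% = 0.6087
β_Eskola = 0.197 × 28.54% / 19.86% = 0.2831
β_Bellamy = 0.427 × 39.56% / 19.86% = 0.8506
β_Ellery = 0.271 × 36.08% / 19.86% = 0.4923
β_P = Σ w_i β_i = 0.50×0.6087 + 0.12×0.2831 + 0.20×0.8506 + 0.18×0.4923 = 0.5971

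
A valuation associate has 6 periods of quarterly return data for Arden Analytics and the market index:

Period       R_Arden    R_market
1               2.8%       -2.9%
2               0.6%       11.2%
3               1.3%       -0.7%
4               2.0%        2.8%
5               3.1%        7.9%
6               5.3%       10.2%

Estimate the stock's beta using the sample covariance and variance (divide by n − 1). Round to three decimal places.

0.058

Mean R_i = (2.8 + 0.6 + 1.3 + 2.0 + 3.1 + 5.3) / 6 = 2.5167%
Mean R_m = (-2.9 + 11.2 − 0.7 + 2.8 + 7.9 + 10.2) / 6 = 4.7500%
Σ(R_i − R̄_i)(R_m − R̄_m) = 10.1150  ⇒  Cov = 10.1150 / 5 = 2.0230
Σ(R_m − R̄_m)² = 173.2550  ⇒  Var(R_m) = 173.2550 / 5 = 34.6510
β = Cov / Var(R_m) = 2.0230 / 34.6510 = 0.0584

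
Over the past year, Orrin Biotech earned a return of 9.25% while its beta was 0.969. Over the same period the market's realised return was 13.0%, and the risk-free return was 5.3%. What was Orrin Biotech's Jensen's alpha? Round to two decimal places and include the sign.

Market excess return = 13.0% − 5.3% = 7.70%
CAPM benchmark = R_f + β(R_m − R_f) = 5.3% + 0.969 × 7.7% = 12.7613%
α = actual − benchmark = 9.25% − 12.7613% = -3.51%

-3.51%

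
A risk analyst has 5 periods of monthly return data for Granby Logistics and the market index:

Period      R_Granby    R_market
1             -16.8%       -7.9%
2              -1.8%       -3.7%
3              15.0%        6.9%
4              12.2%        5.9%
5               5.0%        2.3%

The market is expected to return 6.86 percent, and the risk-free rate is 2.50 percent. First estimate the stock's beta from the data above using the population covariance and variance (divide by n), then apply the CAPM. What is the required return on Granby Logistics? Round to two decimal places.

11.06%

Mean R_i = (-16.8 − 1.8 + 15.0 + 12.2 + 5.0) / 5 = 2.7200%
Mean R_m = (-7.9 − 3.7 + 6.9 + 5.9 + 2.3) / 5 = 0.7000%
Σ(R_i − R̄_i)(R_m − R̄_m) = 316.8400  ⇒  Cov = 316.8400 / 5 = 63.3680
Σ(R_m − R̄_m)² = 161.3600  ⇒  Var(R_m) = 161.3600 / 5 = 32.2720
β = Cov / Var(R_m) = 63.3680 / 32.2720 = 1.9636
MRP = 6.86% − 2.50% = 4.36%
E(R) = R_f + β × MRP = 2.50% + 1.9636 × 4.36% = 11.06%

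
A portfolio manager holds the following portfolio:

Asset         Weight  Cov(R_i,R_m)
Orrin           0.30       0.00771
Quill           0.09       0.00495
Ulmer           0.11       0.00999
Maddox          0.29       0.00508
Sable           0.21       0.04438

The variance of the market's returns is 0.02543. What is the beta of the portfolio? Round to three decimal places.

β_Orrin = 0.00771 / 0.02543 = 0.3032
β_Quill = 0.00495 / 0.02543 = 0.1947
β_Ulmer = 0.00999 / 0.02543 = 0.3928
β_Maddox = 0.00508 / 0.02543 = 0.1998
β_Sable = 0.04438 / 0.02543 = 1.7452
β_P = Σ w_i β_i = 0.30×0.3032 + 0.09×0.1947 + 0.11×0.3928 + 0.29×0.1998 + 0.21×1.7452 = 0.5761

0.576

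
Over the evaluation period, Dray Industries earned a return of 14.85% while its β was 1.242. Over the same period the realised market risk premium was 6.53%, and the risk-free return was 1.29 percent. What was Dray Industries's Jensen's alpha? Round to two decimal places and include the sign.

CAPM benchmark = R_f + β(R_m − R_f) = 1.29% + 1.242 × 6.53% = 9.40026%
α = actual − benchmark = 14.85% − 9.40026% = +5.45%

+5.45%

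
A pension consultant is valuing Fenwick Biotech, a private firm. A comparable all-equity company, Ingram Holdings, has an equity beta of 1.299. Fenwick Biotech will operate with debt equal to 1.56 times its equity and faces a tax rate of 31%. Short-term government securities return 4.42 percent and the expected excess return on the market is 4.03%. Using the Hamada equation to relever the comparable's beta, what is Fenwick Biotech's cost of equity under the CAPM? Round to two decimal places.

β_L = β_U × [1 + (1 − t)(D/E)] = 1.299 × [1 + (1 − 0.31) × 1.56]
    = 1.299 × [1 + 0.69 × 1.56] = 1.299 × 2.0764 = 2.6972
E(R) = R_f + β_L × MRP = 4.42% + 2.6972 × 4.03% = 15.29%

15.29%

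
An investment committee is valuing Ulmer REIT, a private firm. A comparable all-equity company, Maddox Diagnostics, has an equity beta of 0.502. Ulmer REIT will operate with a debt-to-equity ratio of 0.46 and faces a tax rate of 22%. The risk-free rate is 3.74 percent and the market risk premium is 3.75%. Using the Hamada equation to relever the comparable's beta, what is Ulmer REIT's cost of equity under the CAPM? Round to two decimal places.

6.30%

β_L = β_U × [1 + (1 − t)(D/E)] = 0.502 × [1 + (1 − 0.22) × 0.46]
    = 0.502 × [1 + 0.78 × 0.46] = 0.502 × 1.3588 = 0.6821
E(R) = R_f + β_L × MRP = 3.74% + 0.6821 × 3.75% = 6.30%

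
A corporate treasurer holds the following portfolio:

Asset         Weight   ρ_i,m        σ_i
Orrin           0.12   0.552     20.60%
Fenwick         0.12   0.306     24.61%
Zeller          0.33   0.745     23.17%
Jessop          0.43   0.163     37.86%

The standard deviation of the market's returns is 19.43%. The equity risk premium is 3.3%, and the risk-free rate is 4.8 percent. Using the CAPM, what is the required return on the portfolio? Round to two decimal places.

β_Orrin = 0.552 × 20.60% / 19.43% = 0.5852
β_Fenwick = 0.306 × 24.61% / 19.43% = 0.3876
β_Zeller = 0.745 × 23.17% / 19.43% = 0.8884
β_Jessop = 0.163 × 37.86% / 19.43% = 0.3176
β_P = Σ w_i β_i = 0.12×0.5852 + 0.12×0.3876 + 0.33×0.8884 + 0.43×0.3176 = 0.5465
E(R_P) = R_f + β_P × MRP = 4.8% + 0.5465 × 3.3% = 6.60%

6.60%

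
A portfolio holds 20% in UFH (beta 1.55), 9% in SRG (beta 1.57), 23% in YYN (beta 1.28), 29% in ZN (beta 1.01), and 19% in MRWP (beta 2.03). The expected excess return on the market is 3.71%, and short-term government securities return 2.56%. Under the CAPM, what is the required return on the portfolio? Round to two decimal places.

7.84%

β_P = Σ w_i β_i = 0.20×1.55 + 0.09×1.57 + 0.23×1.28 + 0.29×1.01 + 0.19×2.03 = 1.4243
E(R_P) = R_f + β_P × MRP = 2.56% + 1.4243 × 3.71% = 7.84%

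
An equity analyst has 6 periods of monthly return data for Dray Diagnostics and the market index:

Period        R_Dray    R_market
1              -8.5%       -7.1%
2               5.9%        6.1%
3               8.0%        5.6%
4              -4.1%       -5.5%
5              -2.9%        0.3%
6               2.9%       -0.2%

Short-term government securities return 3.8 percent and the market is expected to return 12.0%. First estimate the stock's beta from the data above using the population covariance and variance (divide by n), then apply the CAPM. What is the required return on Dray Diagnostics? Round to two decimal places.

12.72%

Mean R_i = (-8.5 + 5.9 + 8.0 − 4.1 − 2.9 + 2.9) / 6 = 0.2167%
Mean R_m = (-7.1 + 6.1 + 5.6 − 5.5 + 0.3 − 0.2) / 6 = -0.1333%
Σ(R_i − R̄_i)(R_m − R̄_m) = 162.4133  ⇒  Cov = 162.4133 / 6 = 27.0689
Σ(R_m − R̄_m)² = 149.2533  ⇒  Var(R_m) = 149.2533 / 6 = 24.8756
β = Cov / Var(R_m) = 27.0689 / 24.8756 = 1.0882
MRP = 12.0% − 3.8% = 8.20%
E(R) = R_f + β × MRP = 3.8% + 1.0882 × 8.2% = 12.72%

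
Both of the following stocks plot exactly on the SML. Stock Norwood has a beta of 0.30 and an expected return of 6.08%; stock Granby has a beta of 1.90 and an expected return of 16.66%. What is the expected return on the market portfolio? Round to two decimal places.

10.71%

Both satisfy E(R) = R_f + β·MRP, so the slope of the SML is
MRP = (16.66% − 6.08%) / (1.90 − 0.30) = 10.58% / 1.60 = 6.6125%
R_f = E(R_Norwood) − β_Norwood·MRP = 6.08% − 0.30 × 6.6125% = 4.0963%
E(R_m) = R_f + MRP = 4.0963% + 6.6125% = 10.71%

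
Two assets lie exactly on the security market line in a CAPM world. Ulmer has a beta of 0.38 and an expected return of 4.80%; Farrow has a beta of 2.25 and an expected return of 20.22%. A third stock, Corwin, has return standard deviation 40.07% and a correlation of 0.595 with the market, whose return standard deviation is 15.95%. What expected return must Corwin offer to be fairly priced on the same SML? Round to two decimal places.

MRP = (20.22% − 4.80%) / (2.25 − 0.38) = 8.2460%
R_f = 4.80% − 0.38 × 8.2460% = 1.6665%
β_Corwin = ρ·σ_i/σ_m = 0.595 × 40.07 / 15.95 = 1.4948
E(R_Corwin) = R_f + β × MRP = 1.6665% + 1.4948 × 8.2460% = 13.99%

13.99%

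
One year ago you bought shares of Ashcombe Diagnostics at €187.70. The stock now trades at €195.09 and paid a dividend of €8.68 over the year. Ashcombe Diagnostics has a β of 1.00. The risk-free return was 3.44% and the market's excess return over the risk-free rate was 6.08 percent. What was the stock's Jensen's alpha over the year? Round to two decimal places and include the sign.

Realised HPR = (P1 + D1 − P0) / P0 = (195.09 + 8.68 − 187.70) / 187.70 = 16.07 / 187.70 = 8.5615%
CAPM required = R_f + β·MRP = 3.44% + 1.00 × 6.08% = 9.5200%
α = realised − required = 8.5615% − 9.5200% = -0.96%

-0.96%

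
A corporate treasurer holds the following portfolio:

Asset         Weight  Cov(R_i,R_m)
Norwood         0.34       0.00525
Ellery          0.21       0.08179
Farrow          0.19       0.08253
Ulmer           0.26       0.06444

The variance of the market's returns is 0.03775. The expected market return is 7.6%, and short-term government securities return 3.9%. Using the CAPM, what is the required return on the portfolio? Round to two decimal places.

8.94%

β_Norwood = 0.00525 / 0.03775 = 0.1391
β_Ellery = 0.08179 / 0.03775 = 2.1666
β_Farrow = 0.08253 / 0.03775 = 2.1862
β_Ulmer = 0.06444 / 0.03775 = 1.7070
β_P = Σ w_i β_i = 0.34×0.1391 + 0.21×2.1666 + 0.19×2.1862 + 0.26×1.7070 = 1.3615
MRP = 7.6% − 3.9% = 3.70%
E(R_P) = R_f + β_P × MRP = 3.9% + 1.3615 × 3.7% = 8.94%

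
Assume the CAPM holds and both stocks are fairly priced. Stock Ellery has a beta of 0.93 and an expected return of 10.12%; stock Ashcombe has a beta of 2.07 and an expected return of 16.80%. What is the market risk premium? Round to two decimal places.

5.86%

Both satisfy E(R) = R_f + β·MRP, so the slope of the SML is
MRP = (16.80% − 10.12%) / (2.07 − 0.93) = 6.68% / 1.14 = 5.8596%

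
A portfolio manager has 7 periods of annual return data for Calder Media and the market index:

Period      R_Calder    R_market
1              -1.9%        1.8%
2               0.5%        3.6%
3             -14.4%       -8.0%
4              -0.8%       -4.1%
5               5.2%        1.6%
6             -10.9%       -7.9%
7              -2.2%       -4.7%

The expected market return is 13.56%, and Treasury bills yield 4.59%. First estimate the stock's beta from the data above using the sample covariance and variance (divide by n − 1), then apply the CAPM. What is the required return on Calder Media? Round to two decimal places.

14.87%

Mean R_i = (-1.9 + 0.5 − 14.4 − 0.8 + 5.2 − 10.9 − 2.2) / 7 = -3.5000%
Mean R_m = (1.8 + 3.6 − 8.0 − 4.1 + 1.6 − 7.9 − 4.7) / 7 = -2.5286%
Σ(R_i − R̄_i)(R_m − R̄_m) = 159.6800  ⇒  Cov = 159.6800 / 6 = 26.6133
Σ(R_m − R̄_m)² = 139.3143  ⇒  Var(R_m) = 139.3143 / 6 = 23.2191
β = Cov / Var(R_m) = 26.6133 / 23.2191 = 1.1462
MRP = 13.56% − 4.59% = 8.97%
E(R) = R_f + β × MRP = 4.59% + 1.1462 × 8.97% = 14.87%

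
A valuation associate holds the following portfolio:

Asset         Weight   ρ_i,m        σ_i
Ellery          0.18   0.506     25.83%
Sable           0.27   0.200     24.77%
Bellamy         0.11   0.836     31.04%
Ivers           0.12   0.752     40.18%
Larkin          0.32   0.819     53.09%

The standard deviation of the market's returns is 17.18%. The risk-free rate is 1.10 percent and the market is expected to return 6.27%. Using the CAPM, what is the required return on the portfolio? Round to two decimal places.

β_Ellery = 0.506 × 25.83% / 17.18% = 0.7608
β_Sable = 0.200 × 24.77% / 17.18% = 0.2884
β_Bellamy = 0.836 × 31.04% / 17.18% = 1.5104
β_Ivers = 0.752 × 40.18% / 17.18% = 1.7588
β_Larkin = 0.819 × 53.09% / 17.18% = 2.5309
β_P = Σ w_i β_i = 0.18×0.7608 + 0.27×0.2884 + 0.11×1.5104 + 0.12×1.7588 + 0.32×2.5309 = 1.4019
MRP = 6.27% − 1.10% = 5.17%
E(R_P) = R_f + β_P × MRP = 1.10% + 1.4019 × 5.17% = 8.35%

8.35%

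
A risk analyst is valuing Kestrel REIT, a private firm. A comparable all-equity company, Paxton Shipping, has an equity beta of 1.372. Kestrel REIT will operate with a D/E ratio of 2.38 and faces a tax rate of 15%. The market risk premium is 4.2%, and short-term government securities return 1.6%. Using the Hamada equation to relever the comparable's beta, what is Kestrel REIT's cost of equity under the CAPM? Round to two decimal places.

19.02%

β_L = β_U × [1 + (1 − t)(D/E)] = 1.372 × [1 + (1 − 0.15) × 2.38]
    = 1.372 × [1 + 0.85 × 2.38] = 1.372 × 3.0230 = 4.1476
E(R) = R_f + β_L × MRP = 1.6% + 4.1476 × 4.2% = 19.02%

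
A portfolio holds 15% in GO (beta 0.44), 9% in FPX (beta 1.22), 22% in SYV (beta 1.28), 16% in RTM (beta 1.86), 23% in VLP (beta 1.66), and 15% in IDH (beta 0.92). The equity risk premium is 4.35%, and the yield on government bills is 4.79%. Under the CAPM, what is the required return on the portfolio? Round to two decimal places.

10.34%

β_P = Σ w_i β_i = 0.15×0.44 + 0.09×1.22 + 0.22×1.28 + 0.16×1.86 + 0.23×1.66 + 0.15×0.92 = 1.2748
E(R_P) = R_f + β_P × MRP = 4.79% + 1.2748 × 4.35% = 10.34%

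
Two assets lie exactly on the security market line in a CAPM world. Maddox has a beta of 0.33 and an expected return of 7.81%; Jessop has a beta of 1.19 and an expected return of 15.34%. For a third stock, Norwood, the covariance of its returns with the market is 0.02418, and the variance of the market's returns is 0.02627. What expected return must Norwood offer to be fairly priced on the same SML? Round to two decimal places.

12.98%

MRP = (15.34% − 7.81%) / (1.19 − 0.33) = 8.7558%
R_f = 7.81% − 0.33 × 8.7558% = 4.9206%
β_Norwood = Cov / Var(R_m) = 0.02418 / 0.02627 = 0.9204
E(R_Norwood) = R_f + β × MRP = 4.9206% + 0.9204 × 8.7558% = 12.98%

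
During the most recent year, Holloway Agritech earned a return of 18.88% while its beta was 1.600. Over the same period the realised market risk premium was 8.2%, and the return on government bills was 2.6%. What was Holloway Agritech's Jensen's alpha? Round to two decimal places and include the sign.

CAPM benchmark = R_f + β(R_m − R_f) = 2.6% + 1.600 × 8.2% = 15.7200%
α = actual − benchmark = 18.88% − 15.7200% = +3.16%

+3.16%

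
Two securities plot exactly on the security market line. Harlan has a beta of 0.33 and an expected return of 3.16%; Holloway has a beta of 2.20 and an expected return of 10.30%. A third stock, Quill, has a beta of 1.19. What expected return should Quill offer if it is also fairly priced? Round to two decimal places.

MRP (SML slope) = (10.30% − 3.16%) / (2.20 − 0.33) = 7.14% / 1.87 = 3.8182%
R_f (intercept) = 3.16% − 0.33 × 3.8182% = 1.9000%
E(R_Quill) = R_f + β × MRP = 1.9000% + 1.19 × 3.8182% = 6.44%

6.44%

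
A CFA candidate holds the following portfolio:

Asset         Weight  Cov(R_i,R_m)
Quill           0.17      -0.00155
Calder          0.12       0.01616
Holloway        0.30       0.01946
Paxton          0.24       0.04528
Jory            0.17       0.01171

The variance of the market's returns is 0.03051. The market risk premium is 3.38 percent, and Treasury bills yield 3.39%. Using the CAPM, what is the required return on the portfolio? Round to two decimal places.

β_Quill = -0.00155 / 0.03051 = -0.0508
β_Calder = 0.01616 / 0.03051 = 0.5297
β_Holloway = 0.01946 / 0.03051 = 0.6378
β_Paxton = 0.04528 / 0.03051 = 1.4841
β_Jory = 0.01171 / 0.03051 = 0.3838
β_P = Σ w_i β_i = 0.17×-0.0508 + 0.12×0.5297 + 0.30×0.6378 + 0.24×1.4841 + 0.17×0.3838 = 0.6677
E(R_P) = R_f + β_P × MRP = 3.39% + 0.6677 × 3.38% = 5.65%

5.65%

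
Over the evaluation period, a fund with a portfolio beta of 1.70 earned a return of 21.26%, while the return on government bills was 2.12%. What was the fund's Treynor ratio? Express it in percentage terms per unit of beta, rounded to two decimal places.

Treynor = (R_P − R_f) / β_P = (21.26% − 2.12%) / 1.7000 = 19.14% / 1.7000 = 11.26%

11.26%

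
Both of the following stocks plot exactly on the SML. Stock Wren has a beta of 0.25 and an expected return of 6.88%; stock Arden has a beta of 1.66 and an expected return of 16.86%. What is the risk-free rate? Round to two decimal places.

Both satisfy E(R) = R_f + β·MRP, so the slope of the SML is
MRP = (16.86% − 6.88%) / (1.66 − 0.25) = 9.98% / 1.41 = 7.0780%
R_f = E(R_Wren) − β_Wren·MRP = 6.88% − 0.25 × 7.0780% = 5.1105%

5.11%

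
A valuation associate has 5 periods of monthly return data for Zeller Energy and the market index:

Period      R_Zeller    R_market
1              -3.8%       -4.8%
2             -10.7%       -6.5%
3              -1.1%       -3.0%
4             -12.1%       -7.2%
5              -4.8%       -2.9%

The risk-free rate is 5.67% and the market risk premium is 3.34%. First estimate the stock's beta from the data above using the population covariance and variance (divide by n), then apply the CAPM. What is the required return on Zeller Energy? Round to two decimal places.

Mean R_i = (-3.8 − 10.7 − 1.1 − 12.1 − 4.8) / 5 = -6.5000%
Mean R_m = (-4.8 − 6.5 − 3.0 − 7.2 − 2.9) / 5 = -4.8800%
Σ(R_i − R̄_i)(R_m − R̄_m) = 33.5300  ⇒  Cov = 33.5300 / 5 = 6.7060
Σ(R_m − R̄_m)² = 15.4680  ⇒  Var(R_m) = 15.4680 / 5 = 3.0936
β = Cov / Var(R_m) = 6.7060 / 3.0936 = 2.1677
E(R) = R_f + β × MRP = 5.67% + 2.1677 × 3.34% = 12.91%

12.91%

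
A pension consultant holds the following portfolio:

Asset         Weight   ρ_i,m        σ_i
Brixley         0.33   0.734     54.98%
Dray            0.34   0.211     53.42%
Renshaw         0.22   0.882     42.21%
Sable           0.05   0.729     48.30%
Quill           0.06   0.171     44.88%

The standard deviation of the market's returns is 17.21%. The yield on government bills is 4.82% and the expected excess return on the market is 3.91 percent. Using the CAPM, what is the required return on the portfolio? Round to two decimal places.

11.08%

β_Brixley = 0.734 × 54.98% / 17.21% = 2.3449
β_Dray = 0.211 × 53.42% / 17.21% = 0.6549
β_Renshaw = 0.882 × 42.21% / 17.21% = 2.1632
β_Sable = 0.729 × 48.30% / 17.21% = 2.0459
β_Quill = 0.171 × 44.88% / 17.21% = 0.4459
β_P = Σ w_i β_i = 0.33×2.3449 + 0.34×0.6549 + 0.22×2.1632 + 0.05×2.0459 + 0.06×0.4459 = 1.6014
E(R_P) = R_f + β_P × MRP = 4.82% + 1.6014 × 3.91% = 11.08%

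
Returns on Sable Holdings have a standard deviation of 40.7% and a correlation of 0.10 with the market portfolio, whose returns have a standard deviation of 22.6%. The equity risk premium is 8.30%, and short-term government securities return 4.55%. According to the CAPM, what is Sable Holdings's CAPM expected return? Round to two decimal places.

β = ρ × σ_i / σ_m = 0.10 × 40.7% / 22.6% = 0.1801
E(R) = 4.55% + 0.1801 × 8.30% = 6.04%

6.04%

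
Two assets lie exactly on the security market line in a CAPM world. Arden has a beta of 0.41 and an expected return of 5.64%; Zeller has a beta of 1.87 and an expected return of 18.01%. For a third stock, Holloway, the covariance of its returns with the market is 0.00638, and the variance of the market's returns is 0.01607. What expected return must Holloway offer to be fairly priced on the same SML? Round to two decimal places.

MRP = (18.01% − 5.64%) / (1.87 − 0.41) = 8.4726%
R_f = 5.64% − 0.41 × 8.4726% = 2.1662%
β_Holloway = Cov / Var(R_m) = 0.00638 / 0.01607 = 0.3970
E(R_Holloway) = R_f + β × MRP = 2.1662% + 0.3970 × 8.4726% = 5.53%

5.53%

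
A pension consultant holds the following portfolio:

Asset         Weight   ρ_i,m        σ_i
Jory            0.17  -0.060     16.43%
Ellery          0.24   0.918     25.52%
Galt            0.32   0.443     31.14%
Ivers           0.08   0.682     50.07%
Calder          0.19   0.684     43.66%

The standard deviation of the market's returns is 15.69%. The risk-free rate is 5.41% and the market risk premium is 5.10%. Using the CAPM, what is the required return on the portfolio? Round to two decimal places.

β_Jory = -0.060 × 16.43% / 15.69% = -0.0628
β_Ellery = 0.918 × 25.52% / 15.69% = 1.4931
β_Galt = 0.443 × 31.14% / 15.69% = 0.8792
β_Ivers = 0.682 × 50.07% / 15.69% = 2.1764
β_Calder = 0.684 × 43.66% / 15.69% = 1.9033
β_P = Σ w_i β_i = 0.17×-0.0628 + 0.24×1.4931 + 0.32×0.8792 + 0.08×2.1764 + 0.19×1.9033 = 1.1648
E(R_P) = R_f + β_P × MRP = 5.41% + 1.1648 × 5.10% = 11.35%

11.35%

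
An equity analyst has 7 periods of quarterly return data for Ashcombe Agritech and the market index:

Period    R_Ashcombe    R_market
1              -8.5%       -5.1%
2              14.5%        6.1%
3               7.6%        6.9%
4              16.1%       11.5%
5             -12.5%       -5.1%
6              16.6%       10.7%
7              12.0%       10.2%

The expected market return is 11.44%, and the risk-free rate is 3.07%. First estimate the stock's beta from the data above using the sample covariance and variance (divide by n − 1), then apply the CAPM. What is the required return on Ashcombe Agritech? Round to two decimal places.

16.62%

Mean R_i = (-8.5 + 14.5 + 7.6 + 16.1 − 12.5 + 16.6 + 12.0) / 7 = 6.5429%
Mean R_m = (-5.1 + 6.1 + 6.9 + 11.5 − 5.1 + 10.7 + 10.2) / 7 = 5.0286%
Σ(R_i − R̄_i)(R_m − R̄_m) = 502.8514  ⇒  Cov = 502.8514 / 6 = 83.8086
Σ(R_m − R̄_m)² = 310.6143  ⇒  Var(R_m) = 310.6143 / 6 = 51.7691
β = Cov / Var(R_m) = 83.8086 / 51.7691 = 1.6189
MRP = 11.44% − 3.07% = 8.37%
E(R) = R_f + β × MRP = 3.07% + 1.6189 × 8.37% = 16.62%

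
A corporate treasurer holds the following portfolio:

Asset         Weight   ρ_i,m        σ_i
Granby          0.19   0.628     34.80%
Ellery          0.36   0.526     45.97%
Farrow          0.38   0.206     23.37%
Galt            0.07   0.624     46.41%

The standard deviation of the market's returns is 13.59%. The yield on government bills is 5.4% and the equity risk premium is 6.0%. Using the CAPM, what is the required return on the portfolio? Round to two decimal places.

β_Granby = 0.628 × 34.80% / 13.59% = 1.6081
β_Ellery = 0.526 × 45.97% / 13.59% = 1.7793
β_Farrow = 0.206 × 23.37% / 13.59% = 0.3542
β_Galt = 0.624 × 46.41% / 13.59% = 2.1310
β_P = Σ w_i β_i = 0.19×1.6081 + 0.36×1.7793 + 0.38×0.3542 + 0.07×2.1310 = 1.2299
E(R_P) = R_f + β_P × MRP = 5.4% + 1.2299 × 6.0% = 12.78%

12.78%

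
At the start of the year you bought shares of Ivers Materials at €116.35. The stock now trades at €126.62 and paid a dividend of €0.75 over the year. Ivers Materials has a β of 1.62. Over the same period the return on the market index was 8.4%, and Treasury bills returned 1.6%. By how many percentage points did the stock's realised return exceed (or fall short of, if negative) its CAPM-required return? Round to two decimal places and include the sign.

Realised HPR = (P1 + D1 − P0) / P0 = (126.62 + 0.75 − 116.35) / 116.35 = 11.02 / 116.35 = 9.4714%
MRP = 8.4% − 1.6% = 6.80%
CAPM required = R_f + β·MRP = 1.6% + 1.62 × 6.8% = 12.6160%
α = realised − required = 9.4714% − 12.6160% = -3.14%

-3.14%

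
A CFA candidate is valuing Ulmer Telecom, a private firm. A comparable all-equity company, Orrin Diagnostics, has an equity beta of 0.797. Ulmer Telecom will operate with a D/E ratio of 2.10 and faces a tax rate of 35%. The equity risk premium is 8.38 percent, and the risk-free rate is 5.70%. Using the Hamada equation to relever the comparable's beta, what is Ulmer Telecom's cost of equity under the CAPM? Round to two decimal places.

β_L = β_U × [1 + (1 − t)(D/E)] = 0.797 × [1 + (1 − 0.35) × 2.10]
    = 0.797 × [1 + 0.65 × 2.10] = 0.797 × 2.3650 = 1.8849
E(R) = R_f + β_L × MRP = 5.70% + 1.8849 × 8.38% = 21.50%

21.50%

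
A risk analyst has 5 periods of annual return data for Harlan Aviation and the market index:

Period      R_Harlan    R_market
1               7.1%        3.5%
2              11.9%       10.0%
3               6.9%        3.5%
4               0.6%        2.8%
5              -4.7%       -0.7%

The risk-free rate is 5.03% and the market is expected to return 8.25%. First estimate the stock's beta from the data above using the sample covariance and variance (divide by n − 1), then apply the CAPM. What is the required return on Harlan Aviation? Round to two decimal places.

Mean R_i = (7.1 + 11.9 + 6.9 + 0.6 − 4.7) / 5 = 4.3600%
Mean R_m = (3.5 + 10.0 + 3.5 + 2.8 − 0.7) / 5 = 3.8200%
Σ(R_i − R̄_i)(R_m − R̄_m) = 89.6940  ⇒  Cov = 89.6940 / 4 = 22.4235
Σ(R_m − R̄_m)² = 59.8680  ⇒  Var(R_m) = 59.8680 / 4 = 14.9670
β = Cov / Var(R_m) = 22.4235 / 14.9670 = 1.4982
MRP = 8.25% − 5.03% = 3.22%
E(R) = R_f + β × MRP = 5.03% + 1.4982 × 3.22% = 9.85%

9.85%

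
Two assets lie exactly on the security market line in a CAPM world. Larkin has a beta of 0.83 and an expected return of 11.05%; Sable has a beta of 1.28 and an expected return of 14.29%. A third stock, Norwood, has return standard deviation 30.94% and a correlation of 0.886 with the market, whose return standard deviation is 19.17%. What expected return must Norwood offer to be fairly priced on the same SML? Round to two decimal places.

15.37%

MRP = (14.29% − 11.05%) / (1.28 − 0.83) = 7.2000%
R_f = 11.05% − 0.83 × 7.2000% = 5.0740%
β_Norwood = ρ·σ_i/σ_m = 0.886 × 30.94 / 19.17 = 1.4300
E(R_Norwood) = R_f + β × MRP = 5.0740% + 1.4300 × 7.2000% = 15.37%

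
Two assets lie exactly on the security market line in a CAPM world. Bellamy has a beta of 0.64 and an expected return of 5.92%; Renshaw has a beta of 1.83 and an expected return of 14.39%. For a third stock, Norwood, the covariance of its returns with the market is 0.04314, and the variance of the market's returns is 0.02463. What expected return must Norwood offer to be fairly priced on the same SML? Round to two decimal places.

MRP = (14.39% − 5.92%) / (1.83 − 0.64) = 7.1176%
R_f = 5.92% − 0.64 × 7.1176% = 1.3647%
β_Norwood = Cov / Var(R_m) = 0.04314 / 0.02463 = 1.7515
E(R_Norwood) = R_f + β × MRP = 1.3647% + 1.7515 × 7.1176% = 13.83%

13.83%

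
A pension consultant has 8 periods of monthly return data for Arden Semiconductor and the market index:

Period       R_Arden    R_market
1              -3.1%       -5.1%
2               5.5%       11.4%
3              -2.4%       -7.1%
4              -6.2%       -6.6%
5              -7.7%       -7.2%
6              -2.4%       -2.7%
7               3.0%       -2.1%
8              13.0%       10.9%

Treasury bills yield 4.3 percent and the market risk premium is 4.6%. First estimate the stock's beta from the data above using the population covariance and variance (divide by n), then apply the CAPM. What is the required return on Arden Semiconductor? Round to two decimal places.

7.92%

Mean R_i = (-3.1 + 5.5 − 2.4 − 6.2 − 7.7 − 2.4 + 3.0 + 13.0) / 8 = -0.0375%
Mean R_m = (-5.1 + 11.4 − 7.1 − 6.6 − 7.2 − 2.7 − 2.1 + 10.9) / 8 = -1.0625%
Σ(R_i − R̄_i)(R_m − R̄_m) = 333.4713  ⇒  Cov = 333.4713 / 8 = 41.6839
Σ(R_m − R̄_m)² = 423.2588  ⇒  Var(R_m) = 423.2588 / 8 = 52.9074
β = Cov / Var(R_m) = 41.6839 / 52.9074 = 0.7879
E(R) = R_f + β × MRP = 4.3% + 0.7879 × 4.6% = 7.92%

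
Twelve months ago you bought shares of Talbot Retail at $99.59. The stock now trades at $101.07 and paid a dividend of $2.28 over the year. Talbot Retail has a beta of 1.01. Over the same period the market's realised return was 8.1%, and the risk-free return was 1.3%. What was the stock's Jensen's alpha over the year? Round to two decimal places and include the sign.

-4.39%

Realised HPR = (P1 + D1 − P0) / P0 = (101.07 + 2.28 − 99.59) / 99.59 = 3.76 / 99.59 = 3.7755%
MRP = 8.1% − 1.3% = 6.80%
CAPM required = R_f + β·MRP = 1.3% + 1.01 × 6.8% = 8.1680%
α = realised − required = 3.7755% − 8.1680% = -4.39%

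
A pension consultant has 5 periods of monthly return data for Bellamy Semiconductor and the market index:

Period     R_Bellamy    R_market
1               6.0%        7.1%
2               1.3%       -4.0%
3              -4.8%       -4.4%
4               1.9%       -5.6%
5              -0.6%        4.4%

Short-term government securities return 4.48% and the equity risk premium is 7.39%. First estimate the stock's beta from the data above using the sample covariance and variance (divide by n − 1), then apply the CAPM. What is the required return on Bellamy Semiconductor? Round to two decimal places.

7.06%

Mean R_i = (6.0 + 1.3 − 4.8 + 1.9 − 0.6) / 5 = 0.7600%
Mean R_m = (7.1 − 4.0 − 4.4 − 5.6 + 4.4) / 5 = -0.5000%
Σ(R_i − R̄_i)(R_m − R̄_m) = 47.1400  ⇒  Cov = 47.1400 / 4 = 11.7850
Σ(R_m − R̄_m)² = 135.2400  ⇒  Var(R_m) = 135.2400 / 4 = 33.8100
β = Cov / Var(R_m) = 11.7850 / 33.8100 = 0.3486
E(R) = R_f + β × MRP = 4.48% + 0.3486 × 7.39% = 7.06%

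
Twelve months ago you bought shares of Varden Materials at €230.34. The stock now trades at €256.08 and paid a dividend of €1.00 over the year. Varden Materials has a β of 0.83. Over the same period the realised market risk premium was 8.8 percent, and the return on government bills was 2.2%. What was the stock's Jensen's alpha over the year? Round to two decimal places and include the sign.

Realised HPR = (P1 + D1 − P0) / P0 = (256.08 + 1.00 − 230.34) / 230.34 = 26.74 / 230.34 = 11.6089%
CAPM required = R_f + β·MRP = 2.2% + 0.83 × 8.8% = 9.5040%
α = realised − required = 11.6089% − 9.5040% = +2.10%

+2.10%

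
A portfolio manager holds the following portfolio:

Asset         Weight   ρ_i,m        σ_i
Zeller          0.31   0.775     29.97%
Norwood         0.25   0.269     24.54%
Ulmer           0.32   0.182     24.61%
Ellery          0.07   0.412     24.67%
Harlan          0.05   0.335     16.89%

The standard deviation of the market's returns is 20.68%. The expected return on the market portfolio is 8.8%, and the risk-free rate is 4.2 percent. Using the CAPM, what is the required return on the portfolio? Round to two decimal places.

6.71%

β_Zeller = 0.775 × 29.97% / 20.68% = 1.1232
β_Norwood = 0.269 × 24.54% / 20.68% = 0.3192
β_Ulmer = 0.182 × 24.61% / 20.68% = 0.2166
β_Ellery = 0.412 × 24.67% / 20.68% = 0.4915
β_Harlan = 0.335 × 16.89% / 20.68% = 0.2736
β_P = Σ w_i β_i = 0.31×1.1232 + 0.25×0.3192 + 0.32×0.2166 + 0.07×0.4915 + 0.05×0.2736 = 0.5454
MRP = 8.8% − 4.2% = 4.60%
E(R_P) = R_f + β_P × MRP = 4.2% + 0.5454 × 4.6% = 6.71%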